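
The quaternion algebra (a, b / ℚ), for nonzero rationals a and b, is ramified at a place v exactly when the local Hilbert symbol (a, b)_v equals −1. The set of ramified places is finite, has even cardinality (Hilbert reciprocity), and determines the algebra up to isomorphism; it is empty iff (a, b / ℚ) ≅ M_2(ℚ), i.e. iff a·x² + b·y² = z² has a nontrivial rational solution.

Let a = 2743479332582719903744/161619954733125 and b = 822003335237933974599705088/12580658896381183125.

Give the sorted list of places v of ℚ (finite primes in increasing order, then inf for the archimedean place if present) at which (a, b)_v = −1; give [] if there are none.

(a, b) ≡ (327918, 1359875946) mod (ℚ^×)²; places V = {2, 3, 5, 7, 11, 13, 17, 23, 29, 31, 41, 43, ∞}.
(a,b)_∞: sgn(327918)=+, sgn(1359875946)=+, so +1.
(a,b)_3: α=-11, u≡1; β=-15, v≡1 (mod 3); (1|3)=+1, (1|3)=+1; sign (−1)^1·+1^-15·+1^-11 = -1.
(a,b)_7: α=-2, u≡3; β=-2, v≡1 (mod 7); (3|7)=-1, (1|7)=+1; sign (−1)^0·-1^-2·+1^-2 = +1.
(a,b)_11: α=2, u≡10; β=3, v≡10 (mod 11); (10|11)=-1, (10|11)=-1; sign (−1)^0·-1^3·-1^2 = -1.
(a,b)_31: α=-3, u≡4; β=-5, v≡11 (mod 31); (4|31)=+1, (11|31)=-1; sign (−1)^1·+1^-5·-1^-3 = +1.
(a,b)_13: α=2, u≡11; β=3, v≡10 (mod 13); (11|13)=-1, (10|13)=+1; sign (−1)^0·-1^3·+1^2 = -1.
(a,b)_17: α=4, u≡5; β=6, v≡7 (mod 17); (5|17)=-1, (7|17)=-1; sign (−1)^0·-1^6·-1^4 = +1.
(a,b)_43: α=1, u≡13; β=1, v≡3 (mod 43); (13|43)=+1, (3|43)=-1; sign (−1)^1·+1^1·-1^1 = +1.
(a,b)_2: α=11, β=9; u≡7, v≡5 (mod 8); ε(u)ε(v)=1·0, αω(v)=11·1, βω(u)=9·0; sum ≡ 1  ⇒  -1.
(a,b)_29: α=2, u≡27; β=3, v≡23 (mod 29); (27|29)=-1, (23|29)=+1; sign (−1)^0·-1^3·+1^2 = -1.
(a,b)_5: α=-4, u≡3; β=-4, v≡1 (mod 5); (3|5)=-1, (1|5)=+1; sign (−1)^0·-1^-4·+1^-4 = +1.
(a,b)_41: α=1, u≡30; β=1, v≡36 (mod 41); (30|41)=-1, (36|41)=+1; sign (−1)^0·-1^1·+1^1 = -1.
(a,b)_23: α=2, u≡5; β=2, v≡12 (mod 23); (5|23)=-1, (12|23)=+1; sign (−1)^0·-1^2·+1^2 = +1.
(327918, 1359875946 / ℚ) ramifies at {2, 3, 11, 13, 29, 41}: a division algebra.

[2, 3, 11, 13, 29, 41]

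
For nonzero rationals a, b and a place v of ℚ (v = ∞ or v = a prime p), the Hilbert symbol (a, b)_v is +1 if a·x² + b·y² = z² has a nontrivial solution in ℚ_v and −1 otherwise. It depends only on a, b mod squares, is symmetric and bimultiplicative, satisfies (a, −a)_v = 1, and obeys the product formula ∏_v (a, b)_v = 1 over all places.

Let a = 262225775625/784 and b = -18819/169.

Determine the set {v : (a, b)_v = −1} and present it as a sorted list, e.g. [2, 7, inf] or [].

Mod squares: a ≡ 1451769, b ≡ -2091. Check v ∈ {∞, 2, 3, 5, 7, 11, 13, 17, 29, 37, 41}.
v=41: a=41^1·(≡22), b=41^1·(≡23) mod 41; (22|41)=-1, (23|41)=+1; (−1)^{1·1·20}·(-1)^1·(+1)^1 = -1.
v=37: a=37^1·(≡31), b=37^0·(≡13) mod 37; (31|37)=-1, (13|37)=-1; (−1)^{1·0·18}·(-1)^0·(-1)^1 = -1.
v=13: a=13^0·(≡2), b=13^-2·(≡5) mod 13; (2|13)=-1, (5|13)=-1; (−1)^{0·-2·6}·(-1)^-2·(-1)^0 = +1.
v=7: a=7^-2·(≡1), b=7^0·(≡4) mod 7; (1|7)=+1, (4|7)=+1; (−1)^{-2·0·3}·(+1)^0·(+1)^-2 = +1.
v=2: v_2(a)=-4, v_2(b)=0; units ≡ 1, 5 (mod 8); ε·ε+αω+βω = 0·0+-4·1+0·0 ≡ 0  ⇒  (a,b)_2 = +1.
v=3: a=3^1·(≡2), b=3^3·(≡2) mod 3; (2|3)=-1, (2|3)=-1; (−1)^{1·3·1}·(-1)^3·(-1)^1 = -1.
v=29: a=29^1·(≡4), b=29^0·(≡17) mod 29; (4|29)=+1, (17|29)=-1; (−1)^{1·0·14}·(+1)^0·(-1)^1 = -1.
v=17: a=17^2·(≡11), b=17^1·(≡2) mod 17; (11|17)=-1, (2|17)=+1; (−1)^{2·1·8}·(-1)^1·(+1)^2 = -1.
v=5: a=5^4·(≡4), b=5^0·(≡4) mod 5; (4|5)=+1, (4|5)=+1; (−1)^{4·0·2}·(+1)^0·(+1)^4 = +1.
v=∞: 1451769 > 0 and -2091 < 0  ⇒  (a,b)_∞ = +1.
v=11: a=11^1·(≡9), b=11^0·(≡6) mod 11; (9|11)=+1, (6|11)=-1; (−1)^{1·0·5}·(+1)^0·(-1)^1 = -1.
|Ram(1451769, -2091)| = 6, even; anisotropic at {3, 11, 17, 29, 37, 41}.

[3, 11, 17, 29, 37, 41]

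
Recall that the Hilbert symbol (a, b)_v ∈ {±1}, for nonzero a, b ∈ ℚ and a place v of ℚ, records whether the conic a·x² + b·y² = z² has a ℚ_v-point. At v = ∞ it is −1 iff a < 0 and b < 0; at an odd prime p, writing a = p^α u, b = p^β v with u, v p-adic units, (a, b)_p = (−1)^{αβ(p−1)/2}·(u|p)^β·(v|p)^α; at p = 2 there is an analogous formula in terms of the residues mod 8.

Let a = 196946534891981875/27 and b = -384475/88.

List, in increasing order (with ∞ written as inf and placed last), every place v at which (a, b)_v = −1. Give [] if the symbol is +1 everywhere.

[3, 7]

(a, b) ≡ (273, -2002) mod (ℚ^×)²; places V = {2, 3, 5, 7, 11, 13, ∞}.
(a,b)_5: α=4, u≡3; β=2, v≡2 (mod 5); (3|5)=-1, (2|5)=-1; sign (−1)^0·-1^2·-1^4 = +1.
(a,b)_13: α=7, u≡2; β=3, v≡2 (mod 13); (2|13)=-1, (2|13)=-1; sign (−1)^0·-1^3·-1^7 = +1.
(a,b)_7: α=3, u≡1; β=1, v≡1 (mod 7); (1|7)=+1, (1|7)=+1; sign (−1)^1·+1^1·+1^3 = -1.
(a,b)_3: α=-3, u≡1; β=0, v≡2 (mod 3); (1|3)=+1, (2|3)=-1; sign (−1)^0·+1^0·-1^-3 = -1.
(a,b)_∞: sgn(273)=+, sgn(-2002)=−, so +1.
(a,b)_11: α=4, u≡1; β=-1, v≡1 (mod 11); (1|11)=+1, (1|11)=+1; sign (−1)^0·+1^-1·+1^4 = +1.
(a,b)_2: α=0, β=-3; u≡1, v≡7 (mod 8); ε(u)ε(v)=0·1, αω(v)=0·0, βω(u)=-3·0; sum ≡ 0  ⇒  +1.
(273, -2002 / ℚ) ramifies at {3, 7}: a division algebra.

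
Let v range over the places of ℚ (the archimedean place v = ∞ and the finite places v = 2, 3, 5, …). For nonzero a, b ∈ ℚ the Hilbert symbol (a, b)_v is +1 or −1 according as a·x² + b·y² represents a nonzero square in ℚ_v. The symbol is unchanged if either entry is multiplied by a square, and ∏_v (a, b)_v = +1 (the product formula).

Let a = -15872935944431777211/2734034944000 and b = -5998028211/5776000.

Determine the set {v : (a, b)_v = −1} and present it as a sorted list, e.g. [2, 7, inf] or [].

[11, 13, 29, inf]

Mod squares: a ≡ -29568110, b ≡ -8990. Check v ∈ {∞, 2, 3, 5, 7, 11, 13, 19, 23, 29, 31, 41, 43}.
v=∞: -29568110 < 0 and -8990 < 0  ⇒  (a,b)_∞ = -1.
v=3: a=3^6·(≡1), b=3^4·(≡1) mod 3; (1|3)=+1, (1|3)=+1; (−1)^{6·4·1}·(+1)^4·(+1)^6 = +1.
v=11: a=11^1·(≡9), b=11^0·(≡10) mod 11; (9|11)=+1, (10|11)=-1; (−1)^{1·0·5}·(+1)^0·(-1)^1 = -1.
v=43: a=43^-2·(≡25), b=43^0·(≡41) mod 43; (25|43)=+1, (41|43)=+1; (−1)^{-2·0·21}·(+1)^0·(+1)^-2 = +1.
v=31: a=31^1·(≡6), b=31^1·(≡18) mod 31; (6|31)=-1, (18|31)=+1; (−1)^{1·1·15}·(-1)^1·(+1)^1 = +1.
v=41: a=41^2·(≡35), b=41^2·(≡29) mod 41; (35|41)=-1, (29|41)=-1; (−1)^{2·2·20}·(-1)^2·(-1)^2 = +1.
v=2: v_2(a)=-15, v_2(b)=-7; units ≡ 1, 1 (mod 8); ε·ε+αω+βω = 0·0+-15·0+-7·0 ≡ 0  ⇒  (a,b)_2 = +1.
v=19: a=19^-2·(≡13), b=19^-2·(≡16) mod 19; (13|19)=-1, (16|19)=+1; (−1)^{-2·-2·9}·(-1)^-2·(+1)^-2 = +1.
v=13: a=13^3·(≡1), b=13^0·(≡8) mod 13; (1|13)=+1, (8|13)=-1; (−1)^{3·0·6}·(+1)^0·(-1)^3 = -1.
v=5: a=5^-3·(≡2), b=5^-3·(≡3) mod 5; (2|5)=-1, (3|5)=-1; (−1)^{-3·-3·2}·(-1)^-3·(-1)^-3 = +1.
v=7: a=7^2·(≡4), b=7^2·(≡5) mod 7; (4|7)=+1, (5|7)=-1; (−1)^{2·2·3}·(+1)^2·(-1)^2 = +1.
v=29: a=29^1·(≡14), b=29^1·(≡9) mod 29; (14|29)=-1, (9|29)=+1; (−1)^{1·1·14}·(-1)^1·(+1)^1 = -1.
v=23: a=23^3·(≡15), b=23^0·(≡4) mod 23; (15|23)=-1, (4|23)=+1; (−1)^{3·0·11}·(-1)^0·(+1)^3 = +1.
Ram(-29568110, -8990) = {11, 13, 29, ∞}; no ℚ_11-point on the conic.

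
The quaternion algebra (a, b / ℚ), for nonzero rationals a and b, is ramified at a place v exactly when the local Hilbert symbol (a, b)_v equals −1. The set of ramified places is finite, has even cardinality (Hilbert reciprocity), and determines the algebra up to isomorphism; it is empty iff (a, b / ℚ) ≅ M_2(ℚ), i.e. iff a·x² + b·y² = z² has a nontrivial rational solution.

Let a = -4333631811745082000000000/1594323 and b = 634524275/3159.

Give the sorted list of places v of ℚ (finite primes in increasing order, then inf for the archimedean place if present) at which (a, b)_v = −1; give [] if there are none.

Mod squares: a ≡ -19635, b ≡ 429. Check v ∈ {∞, 2, 3, 5, 7, 11, 13, 17, 31}.
v=31: a=31^2·(≡5), b=31^2·(≡29) mod 31; (5|31)=+1, (29|31)=-1; (−1)^{2·2·15}·(+1)^2·(-1)^2 = +1.
v=3: a=3^-13·(≡1), b=3^-5·(≡2) mod 3; (1|3)=+1, (2|3)=-1; (−1)^{-13·-5·1}·(+1)^-5·(-1)^-13 = +1.
v=2: v_2(a)=10, v_2(b)=0; units ≡ 5, 5 (mod 8); ε·ε+αω+βω = 0·0+10·1+0·1 ≡ 0  ⇒  (a,b)_2 = +1.
v=∞: -19635 < 0 and 429 > 0  ⇒  (a,b)_∞ = +1.
v=13: a=13^0·(≡5), b=13^-1·(≡11) mod 13; (5|13)=-1, (11|13)=-1; (−1)^{0·-1·6}·(-1)^-1·(-1)^0 = -1.
v=17: a=17^1·(≡15), b=17^0·(≡15) mod 17; (15|17)=+1, (15|17)=+1; (−1)^{1·0·8}·(+1)^0·(+1)^1 = +1.
v=11: a=11^5·(≡7), b=11^1·(≡7) mod 11; (7|11)=-1, (7|11)=-1; (−1)^{5·1·5}·(-1)^1·(-1)^5 = -1.
v=5: a=5^9·(≡2), b=5^2·(≡4) mod 5; (2|5)=-1, (4|5)=+1; (−1)^{9·2·2}·(-1)^2·(+1)^9 = +1.
v=7: a=7^7·(≡1), b=7^4·(≡2) mod 7; (1|7)=+1, (2|7)=+1; (−1)^{7·4·3}·(+1)^4·(+1)^7 = +1.
|Ram(-19635, 429)| = 2, even; anisotropic at {11, 13}.

[11, 13]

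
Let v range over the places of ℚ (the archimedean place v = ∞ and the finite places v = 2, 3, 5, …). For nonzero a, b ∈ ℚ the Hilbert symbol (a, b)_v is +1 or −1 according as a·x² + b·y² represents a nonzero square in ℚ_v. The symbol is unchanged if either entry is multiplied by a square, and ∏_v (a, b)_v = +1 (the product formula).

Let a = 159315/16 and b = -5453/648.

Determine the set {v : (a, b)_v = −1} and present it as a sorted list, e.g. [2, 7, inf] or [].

[3, 41]

(a, b) ≡ (159315, -10906) mod (ℚ^×)²; places V = {2, 3, 5, 7, 13, 19, 41, 43, ∞}.
(a,b)_∞: sgn(159315)=+, sgn(-10906)=−, so +1.
(a,b)_2: α=-4, β=-3; u≡3, v≡3 (mod 8); ε(u)ε(v)=1·1, αω(v)=-4·1, βω(u)=-3·1; sum ≡ 0  ⇒  +1.
(a,b)_3: α=1, u≡2; β=-4, v≡2 (mod 3); (2|3)=-1, (2|3)=-1; sign (−1)^0·-1^-4·-1^1 = -1.
(a,b)_43: α=1, u≡30; β=0, v≡17 (mod 43); (30|43)=-1, (17|43)=+1; sign (−1)^0·-1^0·+1^1 = +1.
(a,b)_19: α=1, u≡17; β=1, v≡18 (mod 19); (17|19)=+1, (18|19)=-1; sign (−1)^1·+1^1·-1^1 = +1.
(a,b)_5: α=1, u≡3; β=0, v≡4 (mod 5); (3|5)=-1, (4|5)=+1; sign (−1)^0·-1^0·+1^1 = +1.
(a,b)_13: α=1, u≡3; β=0, v≡3 (mod 13); (3|13)=+1, (3|13)=+1; sign (−1)^0·+1^0·+1^1 = +1.
(a,b)_41: α=0, u≡7; β=1, v≡32 (mod 41); (7|41)=-1, (32|41)=+1; sign (−1)^0·-1^1·+1^0 = -1.
(a,b)_7: α=0, u≡1; β=1, v≡3 (mod 7); (1|7)=+1, (3|7)=-1; sign (−1)^0·+1^1·-1^0 = +1.
(159315, -10906 / ℚ) ramifies at {3, 41}: a division algebra.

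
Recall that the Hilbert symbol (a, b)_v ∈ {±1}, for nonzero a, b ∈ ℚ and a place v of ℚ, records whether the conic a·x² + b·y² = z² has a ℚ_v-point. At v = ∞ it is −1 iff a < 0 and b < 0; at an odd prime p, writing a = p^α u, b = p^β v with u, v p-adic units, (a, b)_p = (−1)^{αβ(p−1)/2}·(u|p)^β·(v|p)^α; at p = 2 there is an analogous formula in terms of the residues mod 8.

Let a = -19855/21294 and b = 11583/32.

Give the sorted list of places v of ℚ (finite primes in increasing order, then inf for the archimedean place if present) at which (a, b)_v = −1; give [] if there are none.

(a, b) ≡ (-770, 286) mod (ℚ^×)²; places V = {2, 3, 5, 7, 11, 13, 19, ∞}.
(a,b)_∞: sgn(-770)=−, sgn(286)=+, so +1.
(a,b)_2: α=-1, β=-5; u≡7, v≡7 (mod 8); ε(u)ε(v)=1·1, αω(v)=-1·0, βω(u)=-5·0; sum ≡ 1  ⇒  -1.
(a,b)_3: α=-2, u≡1; β=4, v≡1 (mod 3); (1|3)=+1, (1|3)=+1; sign (−1)^0·+1^4·+1^-2 = +1.
(a,b)_11: α=1, u≡6; β=1, v≡3 (mod 11); (6|11)=-1, (3|11)=+1; sign (−1)^1·-1^1·+1^1 = +1.
(a,b)_13: α=-2, u≡1; β=1, v≡12 (mod 13); (1|13)=+1, (12|13)=+1; sign (−1)^0·+1^1·+1^-2 = +1.
(a,b)_5: α=1, u≡1; β=0, v≡4 (mod 5); (1|5)=+1, (4|5)=+1; sign (−1)^0·+1^0·+1^1 = +1.
(a,b)_19: α=2, u≡11; β=0, v≡17 (mod 19); (11|19)=+1, (17|19)=+1; sign (−1)^0·+1^0·+1^2 = +1.
(a,b)_7: α=-1, u≡1; β=0, v≡3 (mod 7); (1|7)=+1, (3|7)=-1; sign (−1)^0·+1^0·-1^-1 = -1.
(-770, 286 / ℚ) ramifies at {2, 7}: a division algebra.

[2, 7]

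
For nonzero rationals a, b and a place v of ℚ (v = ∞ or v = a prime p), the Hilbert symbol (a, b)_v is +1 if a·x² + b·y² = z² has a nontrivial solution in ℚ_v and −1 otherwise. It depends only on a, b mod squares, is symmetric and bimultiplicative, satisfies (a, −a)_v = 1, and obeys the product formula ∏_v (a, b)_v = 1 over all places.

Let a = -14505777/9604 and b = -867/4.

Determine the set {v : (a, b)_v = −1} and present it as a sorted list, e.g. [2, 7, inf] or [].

(a, b) ≡ (-33, -3) mod (ℚ^×)²; places V = {2, 3, 7, 11, 13, 17, ∞}.
(a,b)_11: α=1, u≡6; β=0, v≡6 (mod 11); (6|11)=-1, (6|11)=-1; sign (−1)^0·-1^0·-1^1 = -1.
(a,b)_2: α=-2, β=-2; u≡7, v≡5 (mod 8); ε(u)ε(v)=1·0, αω(v)=-2·1, βω(u)=-2·0; sum ≡ 0  ⇒  +1.
(a,b)_13: α=2, u≡11; β=0, v≡1 (mod 13); (11|13)=-1, (1|13)=+1; sign (−1)^0·-1^0·+1^2 = +1.
(a,b)_17: α=2, u≡9; β=2, v≡12 (mod 17); (9|17)=+1, (12|17)=-1; sign (−1)^0·+1^2·-1^2 = +1.
(a,b)_7: α=-4, u≡2; β=0, v≡2 (mod 7); (2|7)=+1, (2|7)=+1; sign (−1)^0·+1^0·+1^-4 = +1.
(a,b)_3: α=3, u≡1; β=1, v≡2 (mod 3); (1|3)=+1, (2|3)=-1; sign (−1)^1·+1^1·-1^3 = +1.
(a,b)_∞: sgn(-33)=−, sgn(-3)=−, so -1.
|Ram(-33, -3)| = 2, even; anisotropic at {11, ∞}.

[11, inf]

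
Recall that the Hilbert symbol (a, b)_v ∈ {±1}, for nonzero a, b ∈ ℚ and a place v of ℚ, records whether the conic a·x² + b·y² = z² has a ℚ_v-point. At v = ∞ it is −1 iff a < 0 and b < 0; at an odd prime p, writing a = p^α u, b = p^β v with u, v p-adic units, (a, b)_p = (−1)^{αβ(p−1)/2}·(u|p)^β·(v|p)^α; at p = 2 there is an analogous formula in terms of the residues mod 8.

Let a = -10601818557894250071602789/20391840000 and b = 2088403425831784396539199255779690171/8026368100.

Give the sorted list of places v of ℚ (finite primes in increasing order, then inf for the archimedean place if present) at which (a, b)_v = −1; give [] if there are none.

[2, 13, 23, 43]

(a, b) ≡ (-6754709, 544939) mod (ℚ^×)²; places V = {2, 3, 5, 7, 11, 13, 17, 19, 23, 29, 31, 41, 43, ∞}.
(a,b)_13: α=1, u≡3; β=2, v≡11 (mod 13); (3|13)=+1, (11|13)=-1; sign (−1)^0·+1^2·-1^1 = -1.
(a,b)_5: α=-4, u≡4; β=-2, v≡4 (mod 5); (4|5)=+1, (4|5)=+1; sign (−1)^0·+1^-2·+1^-4 = +1.
(a,b)_7: α=-2, u≡4; β=2, v≡3 (mod 7); (4|7)=+1, (3|7)=-1; sign (−1)^0·+1^2·-1^-2 = +1.
(a,b)_11: α=4, u≡8; β=4, v≡7 (mod 11); (8|11)=-1, (7|11)=-1; sign (−1)^0·-1^4·-1^4 = +1.
(a,b)_19: α=5, u≡5; β=5, v≡2 (mod 19); (5|19)=+1, (2|19)=-1; sign (−1)^1·+1^5·-1^5 = +1.
(a,b)_31: α=0, u≡10; β=-2, v≡17 (mod 31); (10|31)=+1, (17|31)=-1; sign (−1)^0·+1^-2·-1^0 = +1.
(a,b)_2: α=-8, β=-2; u≡3, v≡3 (mod 8); ε(u)ε(v)=1·1, αω(v)=-8·1, βω(u)=-2·1; sum ≡ 1  ⇒  -1.
(a,b)_43: α=2, u≡34; β=1, v≡31 (mod 43); (34|43)=-1, (31|43)=+1; sign (−1)^0·-1^1·+1^2 = -1.
(a,b)_3: α=-2, u≡1; β=6, v≡1 (mod 3); (1|3)=+1, (1|3)=+1; sign (−1)^0·+1^6·+1^-2 = +1.
(a,b)_29: α=3, u≡28; β=5, v≡6 (mod 29); (28|29)=+1, (6|29)=+1; sign (−1)^0·+1^5·+1^3 = +1.
(a,b)_17: α=-2, u≡5; β=-4, v≡9 (mod 17); (5|17)=-1, (9|17)=+1; sign (−1)^0·-1^-4·+1^-2 = +1.
(a,b)_41: α=1, u≡34; β=2, v≡25 (mod 41); (34|41)=-1, (25|41)=+1; sign (−1)^0·-1^2·+1^1 = +1.
(a,b)_23: α=3, u≡12; β=5, v≡3 (mod 23); (12|23)=+1, (3|23)=+1; sign (−1)^1·+1^5·+1^3 = -1.
(a,b)_∞: sgn(-6754709)=−, sgn(544939)=+, so +1.
|Ram(-6754709, 544939)| = 4, even; anisotropic at {2, 13, 23, 43}.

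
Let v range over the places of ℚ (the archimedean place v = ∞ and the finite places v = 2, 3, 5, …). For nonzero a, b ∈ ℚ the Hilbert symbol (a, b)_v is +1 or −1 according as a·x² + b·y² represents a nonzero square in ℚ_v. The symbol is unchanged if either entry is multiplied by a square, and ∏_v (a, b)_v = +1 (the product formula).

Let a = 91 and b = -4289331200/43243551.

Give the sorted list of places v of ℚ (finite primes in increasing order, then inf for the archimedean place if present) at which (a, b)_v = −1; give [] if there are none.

[2, 17]

(a, b) ≡ (91, -102102) mod (ℚ^×)²; places V = {2, 3, 5, 7, 11, 13, 17, ∞}.
(a,b)_17: α=0, u≡6; β=1, v≡12 (mod 17); (6|17)=-1, (12|17)=-1; sign (−1)^0·-1^1·-1^0 = -1.
(a,b)_2: α=0, β=17; u≡3, v≡5 (mod 8); ε(u)ε(v)=1·0, αω(v)=0·1, βω(u)=17·1; sum ≡ 1  ⇒  -1.
(a,b)_3: α=0, u≡1; β=-9, v≡1 (mod 3); (1|3)=+1, (1|3)=+1; sign (−1)^0·+1^-9·+1^0 = +1.
(a,b)_11: α=0, u≡3; β=1, v≡2 (mod 11); (3|11)=+1, (2|11)=-1; sign (−1)^0·+1^1·-1^0 = +1.
(a,b)_13: α=1, u≡7; β=-3, v≡2 (mod 13); (7|13)=-1, (2|13)=-1; sign (−1)^0·-1^-3·-1^1 = +1.
(a,b)_∞: sgn(91)=+, sgn(-102102)=−, so +1.
(a,b)_5: α=0, u≡1; β=2, v≡2 (mod 5); (1|5)=+1, (2|5)=-1; sign (−1)^0·+1^2·-1^0 = +1.
(a,b)_7: α=1, u≡6; β=1, v≡4 (mod 7); (6|7)=-1, (4|7)=+1; sign (−1)^1·-1^1·+1^1 = +1.
(91, -102102 / ℚ) ramifies at {2, 17}: a division algebra.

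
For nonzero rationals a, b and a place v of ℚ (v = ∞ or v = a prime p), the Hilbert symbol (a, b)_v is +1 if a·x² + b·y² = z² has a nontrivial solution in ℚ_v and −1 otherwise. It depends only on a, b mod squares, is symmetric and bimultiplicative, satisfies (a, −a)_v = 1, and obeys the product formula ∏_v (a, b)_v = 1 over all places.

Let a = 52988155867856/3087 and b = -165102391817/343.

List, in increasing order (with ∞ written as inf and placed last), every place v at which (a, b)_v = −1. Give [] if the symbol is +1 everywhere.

Mod squares: a ≡ 2387, b ≡ -119. Check v ∈ {∞, 2, 3, 7, 11, 17, 31}.
v=∞: 2387 > 0 and -119 < 0  ⇒  (a,b)_∞ = +1.
v=11: a=11^3·(≡2), b=11^2·(≡2) mod 11; (2|11)=-1, (2|11)=-1; (−1)^{3·2·5}·(-1)^2·(-1)^3 = -1.
v=7: a=7^-3·(≡3), b=7^-3·(≡1) mod 7; (3|7)=-1, (1|7)=+1; (−1)^{-3·-3·3}·(-1)^-3·(+1)^-3 = +1.
v=17: a=17^4·(≡5), b=17^5·(≡11) mod 17; (5|17)=-1, (11|17)=-1; (−1)^{4·5·8}·(-1)^5·(-1)^4 = -1.
v=2: v_2(a)=4, v_2(b)=0; units ≡ 3, 1 (mod 8); ε·ε+αω+βω = 1·0+4·0+0·1 ≡ 0  ⇒  (a,b)_2 = +1.
v=3: a=3^-2·(≡2), b=3^0·(≡1) mod 3; (2|3)=-1, (1|3)=+1; (−1)^{-2·0·1}·(-1)^0·(+1)^-2 = +1.
v=31: a=31^3·(≡22), b=31^2·(≡8) mod 31; (22|31)=-1, (8|31)=+1; (−1)^{3·2·15}·(-1)^2·(+1)^3 = +1.
|Ram(2387, -119)| = 2, even; anisotropic at {11, 17}.

[11, 17]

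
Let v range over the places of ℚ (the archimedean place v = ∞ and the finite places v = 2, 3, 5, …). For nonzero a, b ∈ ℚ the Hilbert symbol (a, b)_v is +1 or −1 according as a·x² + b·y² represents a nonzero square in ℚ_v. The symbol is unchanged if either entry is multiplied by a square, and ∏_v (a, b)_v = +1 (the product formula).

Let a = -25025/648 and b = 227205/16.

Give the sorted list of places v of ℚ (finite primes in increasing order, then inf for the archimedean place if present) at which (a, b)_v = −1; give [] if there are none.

Mod squares: a ≡ -2002, b ≡ 2805. Check v ∈ {∞, 2, 3, 5, 7, 11, 13, 17}.
v=11: a=11^1·(≡9), b=11^1·(≡6) mod 11; (9|11)=+1, (6|11)=-1; (−1)^{1·1·5}·(+1)^1·(-1)^1 = +1.
v=13: a=13^1·(≡7), b=13^0·(≡10) mod 13; (7|13)=-1, (10|13)=+1; (−1)^{1·0·6}·(-1)^0·(+1)^1 = +1.
v=3: a=3^-4·(≡2), b=3^5·(≡2) mod 3; (2|3)=-1, (2|3)=-1; (−1)^{-4·5·1}·(-1)^5·(-1)^-4 = -1.
v=17: a=17^0·(≡8), b=17^1·(≡14) mod 17; (8|17)=+1, (14|17)=-1; (−1)^{0·1·8}·(+1)^1·(-1)^0 = +1.
v=2: v_2(a)=-3, v_2(b)=-4; units ≡ 7, 5 (mod 8); ε·ε+αω+βω = 1·0+-3·1+-4·0 ≡ 1  ⇒  (a,b)_2 = -1.
v=7: a=7^1·(≡4), b=7^0·(≡3) mod 7; (4|7)=+1, (3|7)=-1; (−1)^{1·0·3}·(+1)^0·(-1)^1 = -1.
v=5: a=5^2·(≡3), b=5^1·(≡1) mod 5; (3|5)=-1, (1|5)=+1; (−1)^{2·1·2}·(-1)^1·(+1)^2 = -1.
v=∞: -2002 < 0 and 2805 > 0  ⇒  (a,b)_∞ = +1.
|Ram(-2002, 2805)| = 4, even; anisotropic at {2, 3, 5, 7}.

[2, 3, 5, 7]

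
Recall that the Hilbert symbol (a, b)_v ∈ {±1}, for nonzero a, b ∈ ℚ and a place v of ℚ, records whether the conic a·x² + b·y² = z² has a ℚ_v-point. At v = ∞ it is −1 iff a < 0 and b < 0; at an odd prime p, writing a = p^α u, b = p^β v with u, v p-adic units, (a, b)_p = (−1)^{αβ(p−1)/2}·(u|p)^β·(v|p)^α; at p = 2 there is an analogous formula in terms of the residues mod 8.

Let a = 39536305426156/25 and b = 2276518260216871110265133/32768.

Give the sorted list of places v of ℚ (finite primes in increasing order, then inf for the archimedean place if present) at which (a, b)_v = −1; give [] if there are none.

Mod squares: a ≡ 19, b ≡ 206074. Check v ∈ {∞, 2, 5, 7, 11, 17, 19, 29}.
v=19: a=19^3·(≡7), b=19^5·(≡7) mod 19; (7|19)=+1, (7|19)=+1; (−1)^{3·5·9}·(+1)^5·(+1)^3 = -1.
v=5: a=5^-2·(≡1), b=5^0·(≡1) mod 5; (1|5)=+1, (1|5)=+1; (−1)^{-2·0·2}·(+1)^0·(+1)^-2 = +1.
v=17: a=17^2·(≡8), b=17^3·(≡16) mod 17; (8|17)=+1, (16|17)=+1; (−1)^{2·3·8}·(+1)^3·(+1)^2 = +1.
v=7: a=7^2·(≡3), b=7^8·(≡4) mod 7; (3|7)=-1, (4|7)=+1; (−1)^{2·8·3}·(-1)^8·(+1)^2 = +1.
v=11: a=11^2·(≡6), b=11^3·(≡5) mod 11; (6|11)=-1, (5|11)=+1; (−1)^{2·3·5}·(-1)^3·(+1)^2 = -1.
v=2: v_2(a)=2, v_2(b)=-15; units ≡ 3, 5 (mod 8); ε·ε+αω+βω = 1·0+2·1+-15·1 ≡ 1  ⇒  (a,b)_2 = -1.
v=29: a=29^2·(≡21), b=29^3·(≡7) mod 29; (21|29)=-1, (7|29)=+1; (−1)^{2·3·14}·(-1)^3·(+1)^2 = -1.
v=∞: 19 > 0 and 206074 > 0  ⇒  (a,b)_∞ = +1.
Ram(19, 206074) = {2, 11, 19, 29}; no ℚ_2-point on the conic.

[2, 11, 19, 29]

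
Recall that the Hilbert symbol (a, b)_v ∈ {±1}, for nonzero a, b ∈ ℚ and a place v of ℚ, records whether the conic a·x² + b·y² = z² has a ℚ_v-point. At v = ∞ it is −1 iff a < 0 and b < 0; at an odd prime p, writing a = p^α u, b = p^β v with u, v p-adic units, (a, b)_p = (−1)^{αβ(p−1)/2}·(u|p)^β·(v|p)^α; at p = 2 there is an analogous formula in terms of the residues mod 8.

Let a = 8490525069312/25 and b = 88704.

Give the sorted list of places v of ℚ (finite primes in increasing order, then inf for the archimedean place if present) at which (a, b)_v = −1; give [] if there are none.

Mod squares: a ≡ 211497, b ≡ 154. Check v ∈ {∞, 2, 3, 5, 7, 11, 13, 17, 29}.
v=7: a=7^0·(≡5), b=7^1·(≡2) mod 7; (5|7)=-1, (2|7)=+1; (−1)^{0·1·3}·(-1)^1·(+1)^0 = -1.
v=5: a=5^-2·(≡2), b=5^0·(≡4) mod 5; (2|5)=-1, (4|5)=+1; (−1)^{-2·0·2}·(-1)^0·(+1)^-2 = +1.
v=∞: 211497 > 0 and 154 > 0  ⇒  (a,b)_∞ = +1.
v=3: a=3^5·(≡2), b=3^2·(≡1) mod 3; (2|3)=-1, (1|3)=+1; (−1)^{5·2·1}·(-1)^2·(+1)^5 = +1.
v=2: v_2(a)=12, v_2(b)=7; units ≡ 1, 5 (mod 8); ε·ε+αω+βω = 0·0+12·1+7·0 ≡ 0  ⇒  (a,b)_2 = +1.
v=29: a=29^1·(≡10), b=29^0·(≡22) mod 29; (10|29)=-1, (22|29)=+1; (−1)^{1·0·14}·(-1)^0·(+1)^1 = +1.
v=13: a=13^1·(≡6), b=13^0·(≡5) mod 13; (6|13)=-1, (5|13)=-1; (−1)^{1·0·6}·(-1)^0·(-1)^1 = -1.
v=17: a=17^1·(≡14), b=17^0·(≡15) mod 17; (14|17)=-1, (15|17)=+1; (−1)^{1·0·8}·(-1)^0·(+1)^1 = +1.
v=11: a=11^3·(≡2), b=11^1·(≡1) mod 11; (2|11)=-1, (1|11)=+1; (−1)^{3·1·5}·(-1)^1·(+1)^3 = +1.
|Ram(211497, 154)| = 2, even; anisotropic at {7, 13}.

[7, 13]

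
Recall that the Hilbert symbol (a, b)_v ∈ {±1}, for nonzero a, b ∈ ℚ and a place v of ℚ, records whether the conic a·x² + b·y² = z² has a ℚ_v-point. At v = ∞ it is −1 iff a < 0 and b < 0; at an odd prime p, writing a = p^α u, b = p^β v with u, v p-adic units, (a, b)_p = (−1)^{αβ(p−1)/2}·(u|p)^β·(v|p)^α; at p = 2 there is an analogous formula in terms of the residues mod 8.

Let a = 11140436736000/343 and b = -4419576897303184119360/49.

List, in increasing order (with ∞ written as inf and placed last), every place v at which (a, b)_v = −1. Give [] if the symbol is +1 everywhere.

Mod squares: a ≡ 770, b ≡ -36465. Check v ∈ {∞, 2, 3, 5, 7, 11, 13, 17}.
v=17: a=17^2·(≡7), b=17^5·(≡12) mod 17; (7|17)=-1, (12|17)=-1; (−1)^{2·5·8}·(-1)^5·(-1)^2 = -1.
v=5: a=5^3·(≡1), b=5^1·(≡2) mod 5; (1|5)=+1, (2|5)=-1; (−1)^{3·1·2}·(+1)^1·(-1)^3 = -1.
v=3: a=3^4·(≡2), b=3^9·(≡1) mod 3; (2|3)=-1, (1|3)=+1; (−1)^{4·9·1}·(-1)^9·(+1)^4 = -1.
v=11: a=11^1·(≡5), b=11^3·(≡8) mod 11; (5|11)=+1, (8|11)=-1; (−1)^{1·3·5}·(+1)^3·(-1)^1 = +1.
v=∞: 770 > 0 and -36465 < 0  ⇒  (a,b)_∞ = +1.
v=7: a=7^-3·(≡5), b=7^-2·(≡3) mod 7; (5|7)=-1, (3|7)=-1; (−1)^{-3·-2·3}·(-1)^-2·(-1)^-3 = -1.
v=13: a=13^2·(≡9), b=13^5·(≡12) mod 13; (9|13)=+1, (12|13)=+1; (−1)^{2·5·6}·(+1)^5·(+1)^2 = +1.
v=2: v_2(a)=11, v_2(b)=6; units ≡ 1, 7 (mod 8); ε·ε+αω+βω = 0·1+11·0+6·0 ≡ 0  ⇒  (a,b)_2 = +1.
|Ram(770, -36465)| = 4, even; anisotropic at {3, 5, 7, 17}.

[3, 5, 7, 17]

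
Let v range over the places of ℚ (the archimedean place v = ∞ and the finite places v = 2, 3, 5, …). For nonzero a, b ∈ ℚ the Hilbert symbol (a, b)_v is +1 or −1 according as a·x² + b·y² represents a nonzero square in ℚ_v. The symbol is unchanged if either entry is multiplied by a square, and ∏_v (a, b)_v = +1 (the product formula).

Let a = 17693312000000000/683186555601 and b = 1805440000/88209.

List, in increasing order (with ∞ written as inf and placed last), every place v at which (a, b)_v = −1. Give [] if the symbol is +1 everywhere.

Mod squares: a ≡ 14105, b ≡ 2821. Check v ∈ {∞, 2, 3, 5, 7, 11, 13, 23, 31}.
v=11: a=11^-6·(≡4), b=11^-2·(≡4) mod 11; (4|11)=+1, (4|11)=+1; (−1)^{-6·-2·5}·(+1)^-2·(+1)^-6 = +1.
v=13: a=13^1·(≡6), b=13^1·(≡3) mod 13; (6|13)=-1, (3|13)=+1; (−1)^{1·1·6}·(-1)^1·(+1)^1 = -1.
v=23: a=23^-2·(≡18), b=23^0·(≡19) mod 23; (18|23)=+1, (19|23)=-1; (−1)^{-2·0·11}·(+1)^0·(-1)^-2 = +1.
v=7: a=7^3·(≡5), b=7^1·(≡1) mod 7; (5|7)=-1, (1|7)=+1; (−1)^{3·1·3}·(-1)^1·(+1)^3 = +1.
v=∞: 14105 > 0 and 2821 > 0  ⇒  (a,b)_∞ = +1.
v=3: a=3^-6·(≡2), b=3^-6·(≡1) mod 3; (2|3)=-1, (1|3)=+1; (−1)^{-6·-6·1}·(-1)^-6·(+1)^-6 = +1.
v=31: a=31^1·(≡13), b=31^1·(≡17) mod 31; (13|31)=-1, (17|31)=-1; (−1)^{1·1·15}·(-1)^1·(-1)^1 = -1.
v=5: a=5^9·(≡4), b=5^4·(≡1) mod 5; (4|5)=+1, (1|5)=+1; (−1)^{9·4·2}·(+1)^4·(+1)^9 = +1.
v=2: v_2(a)=16, v_2(b)=10; units ≡ 1, 5 (mod 8); ε·ε+αω+βω = 0·0+16·1+10·0 ≡ 0  ⇒  (a,b)_2 = +1.
|Ram(14105, 2821)| = 2, even; anisotropic at {13, 31}.

[13, 31]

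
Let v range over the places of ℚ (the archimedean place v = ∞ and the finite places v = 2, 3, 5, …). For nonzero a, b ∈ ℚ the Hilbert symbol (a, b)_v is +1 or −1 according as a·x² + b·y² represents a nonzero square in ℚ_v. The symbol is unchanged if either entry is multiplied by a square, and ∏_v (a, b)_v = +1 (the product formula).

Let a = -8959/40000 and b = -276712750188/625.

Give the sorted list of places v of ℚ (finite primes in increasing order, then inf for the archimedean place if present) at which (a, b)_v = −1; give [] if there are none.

[29, inf]

(a, b) ≡ (-31, -8323) mod (ℚ^×)²; places V = {2, 3, 5, 7, 17, 29, 31, 41, ∞}.
(a,b)_17: α=2, u≡14; β=0, v≡14 (mod 17); (14|17)=-1, (14|17)=-1; sign (−1)^0·-1^0·-1^2 = +1.
(a,b)_3: α=0, u≡2; β=2, v≡2 (mod 3); (2|3)=-1, (2|3)=-1; sign (−1)^0·-1^2·-1^0 = +1.
(a,b)_∞: sgn(-31)=−, sgn(-8323)=−, so -1.
(a,b)_31: α=1, u≡30; β=4, v≡16 (mod 31); (30|31)=-1, (16|31)=+1; sign (−1)^0·-1^4·+1^1 = +1.
(a,b)_7: α=0, u≡4; β=1, v≡2 (mod 7); (4|7)=+1, (2|7)=+1; sign (−1)^0·+1^1·+1^0 = +1.
(a,b)_2: α=-6, β=2; u≡1, v≡5 (mod 8); ε(u)ε(v)=0·0, αω(v)=-6·1, βω(u)=2·0; sum ≡ 0  ⇒  +1.
(a,b)_29: α=0, u≡26; β=1, v≡21 (mod 29); (26|29)=-1, (21|29)=-1; sign (−1)^0·-1^1·-1^0 = -1.
(a,b)_41: α=0, u≡9; β=1, v≡4 (mod 41); (9|41)=+1, (4|41)=+1; sign (−1)^0·+1^1·+1^0 = +1.
(a,b)_5: α=-4, u≡4; β=-4, v≡2 (mod 5); (4|5)=+1, (2|5)=-1; sign (−1)^0·+1^-4·-1^-4 = +1.
Ram(-31, -8323) = {29, ∞}; no ℚ_29-point on the conic.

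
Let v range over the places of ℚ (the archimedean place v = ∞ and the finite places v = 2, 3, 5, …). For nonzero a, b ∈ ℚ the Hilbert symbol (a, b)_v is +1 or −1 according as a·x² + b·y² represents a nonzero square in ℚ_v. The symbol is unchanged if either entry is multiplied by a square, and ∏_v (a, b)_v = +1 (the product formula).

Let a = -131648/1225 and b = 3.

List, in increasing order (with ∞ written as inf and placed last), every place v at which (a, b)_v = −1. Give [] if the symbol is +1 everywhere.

[2, 17]

Mod squares: a ≡ -17, b ≡ 3. Check v ∈ {∞, 2, 3, 5, 7, 11, 17}.
v=7: a=7^-2·(≡2), b=7^0·(≡3) mod 7; (2|7)=+1, (3|7)=-1; (−1)^{-2·0·3}·(+1)^0·(-1)^-2 = +1.
v=5: a=5^-2·(≡3), b=5^0·(≡3) mod 5; (3|5)=-1, (3|5)=-1; (−1)^{-2·0·2}·(-1)^0·(-1)^-2 = +1.
v=3: a=3^0·(≡1), b=3^1·(≡1) mod 3; (1|3)=+1, (1|3)=+1; (−1)^{0·1·1}·(+1)^1·(+1)^0 = +1.
v=∞: -17 < 0 and 3 > 0  ⇒  (a,b)_∞ = +1.
v=11: a=11^2·(≡3), b=11^0·(≡3) mod 11; (3|11)=+1, (3|11)=+1; (−1)^{2·0·5}·(+1)^0·(+1)^2 = +1.
v=17: a=17^1·(≡8), b=17^0·(≡3) mod 17; (8|17)=+1, (3|17)=-1; (−1)^{1·0·8}·(+1)^0·(-1)^1 = -1.
v=2: v_2(a)=6, v_2(b)=0; units ≡ 7, 3 (mod 8); ε·ε+αω+βω = 1·1+6·1+0·0 ≡ 1  ⇒  (a,b)_2 = -1.
|Ram(-17, 3)| = 2, even; anisotropic at {2, 17}.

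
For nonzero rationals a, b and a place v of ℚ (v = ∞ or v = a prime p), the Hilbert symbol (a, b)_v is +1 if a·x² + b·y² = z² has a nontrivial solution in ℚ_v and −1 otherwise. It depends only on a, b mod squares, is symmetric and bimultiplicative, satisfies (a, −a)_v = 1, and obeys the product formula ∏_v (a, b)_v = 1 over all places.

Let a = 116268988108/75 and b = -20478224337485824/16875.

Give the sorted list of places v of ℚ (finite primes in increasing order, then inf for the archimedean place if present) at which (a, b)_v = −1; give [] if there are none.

(a, b) ≡ (962481, -41386683) mod (ℚ^×)²; places V = {2, 3, 5, 7, 13, 23, 29, 37, 43, ∞}.
(a,b)_∞: sgn(962481)=+, sgn(-41386683)=−, so +1.
(a,b)_37: α=1, u≡5; β=1, v≡36 (mod 37); (5|37)=-1, (36|37)=+1; sign (−1)^0·-1^1·+1^1 = -1.
(a,b)_7: α=2, u≡1; β=2, v≡6 (mod 7); (1|7)=+1, (6|7)=-1; sign (−1)^0·+1^2·-1^2 = +1.
(a,b)_2: α=2, β=14; u≡1, v≡5 (mod 8); ε(u)ε(v)=0·0, αω(v)=2·1, βω(u)=14·0; sum ≡ 0  ⇒  +1.
(a,b)_3: α=-1, u≡1; β=-3, v≡2 (mod 3); (1|3)=+1, (2|3)=-1; sign (−1)^1·+1^-3·-1^-1 = +1.
(a,b)_23: α=1, u≡14; β=1, v≡20 (mod 23); (14|23)=-1, (20|23)=-1; sign (−1)^1·-1^1·-1^1 = -1.
(a,b)_13: α=1, u≡8; β=1, v≡5 (mod 13); (8|13)=-1, (5|13)=-1; sign (−1)^0·-1^1·-1^1 = +1.
(a,b)_43: α=2, u≡3; β=3, v≡1 (mod 43); (3|43)=-1, (1|43)=+1; sign (−1)^0·-1^3·+1^2 = -1.
(a,b)_29: α=1, u≡25; β=1, v≡2 (mod 29); (25|29)=+1, (2|29)=-1; sign (−1)^0·+1^1·-1^1 = -1.
(a,b)_5: α=-2, u≡1; β=-4, v≡3 (mod 5); (1|5)=+1, (3|5)=-1; sign (−1)^0·+1^-4·-1^-2 = +1.
(962481, -41386683 / ℚ) ramifies at {23, 29, 37, 43}: a division algebra.

[23, 29, 37, 43]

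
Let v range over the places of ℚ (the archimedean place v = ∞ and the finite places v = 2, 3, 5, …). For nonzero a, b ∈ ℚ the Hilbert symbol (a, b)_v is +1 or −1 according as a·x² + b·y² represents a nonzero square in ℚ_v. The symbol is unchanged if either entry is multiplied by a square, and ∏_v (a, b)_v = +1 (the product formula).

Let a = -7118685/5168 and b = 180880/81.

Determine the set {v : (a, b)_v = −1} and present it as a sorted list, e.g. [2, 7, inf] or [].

(a, b) ≡ (-350455, 11305) mod (ℚ^×)²; places V = {2, 3, 5, 7, 17, 19, 31, ∞}.
(a,b)_19: α=-1, u≡17; β=1, v≡4 (mod 19); (17|19)=+1, (4|19)=+1; sign (−1)^1·+1^1·+1^-1 = -1.
(a,b)_17: α=-1, u≡10; β=1, v≡9 (mod 17); (10|17)=-1, (9|17)=+1; sign (−1)^0·-1^1·+1^-1 = -1.
(a,b)_2: α=-4, β=4; u≡1, v≡1 (mod 8); ε(u)ε(v)=0·0, αω(v)=-4·0, βω(u)=4·0; sum ≡ 0  ⇒  +1.
(a,b)_∞: sgn(-350455)=−, sgn(11305)=+, so +1.
(a,b)_5: α=1, u≡1; β=1, v≡1 (mod 5); (1|5)=+1, (1|5)=+1; sign (−1)^0·+1^1·+1^1 = +1.
(a,b)_31: α=1, u≡2; β=0, v≡3 (mod 31); (2|31)=+1, (3|31)=-1; sign (−1)^0·+1^0·-1^1 = -1.
(a,b)_7: α=1, u≡6; β=1, v≡6 (mod 7); (6|7)=-1, (6|7)=-1; sign (−1)^1·-1^1·-1^1 = -1.
(a,b)_3: α=8, u≡2; β=-4, v≡1 (mod 3); (2|3)=-1, (1|3)=+1; sign (−1)^0·-1^-4·+1^8 = +1.
Ram(-350455, 11305) = {7, 17, 19, 31}; no ℚ_7-point on the conic.

[7, 17, 19, 31]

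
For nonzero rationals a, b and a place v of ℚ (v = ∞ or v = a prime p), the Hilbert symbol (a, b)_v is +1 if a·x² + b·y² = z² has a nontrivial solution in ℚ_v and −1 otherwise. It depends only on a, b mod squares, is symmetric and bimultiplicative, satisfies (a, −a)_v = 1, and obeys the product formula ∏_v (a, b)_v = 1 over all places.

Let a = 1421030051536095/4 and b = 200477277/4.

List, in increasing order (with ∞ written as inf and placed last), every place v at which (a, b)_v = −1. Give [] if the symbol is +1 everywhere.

Mod squares: a ≡ 255255, b ≡ 13. Check v ∈ {∞, 2, 3, 5, 7, 11, 13, 17, 19}.
v=2: v_2(a)=-2, v_2(b)=-2; units ≡ 7, 5 (mod 8); ε·ε+αω+βω = 1·0+-2·1+-2·0 ≡ 0  ⇒  (a,b)_2 = +1.
v=19: a=19^2·(≡5), b=19^0·(≡3) mod 19; (5|19)=+1, (3|19)=-1; (−1)^{2·0·9}·(+1)^0·(-1)^2 = +1.
v=5: a=5^1·(≡1), b=5^0·(≡3) mod 5; (1|5)=+1, (3|5)=-1; (−1)^{1·0·2}·(+1)^0·(-1)^1 = -1.
v=∞: 255255 > 0 and 13 > 0  ⇒  (a,b)_∞ = +1.
v=13: a=13^1·(≡6), b=13^1·(≡10) mod 13; (6|13)=-1, (10|13)=+1; (−1)^{1·1·6}·(-1)^1·(+1)^1 = -1.
v=11: a=11^3·(≡2), b=11^2·(≡7) mod 11; (2|11)=-1, (7|11)=-1; (−1)^{3·2·5}·(-1)^2·(-1)^3 = -1.
v=7: a=7^3·(≡2), b=7^2·(≡5) mod 7; (2|7)=+1, (5|7)=-1; (−1)^{3·2·3}·(+1)^2·(-1)^3 = -1.
v=17: a=17^3·(≡9), b=17^2·(≡2) mod 17; (9|17)=+1, (2|17)=+1; (−1)^{3·2·8}·(+1)^2·(+1)^3 = +1.
v=3: a=3^3·(≡2), b=3^2·(≡1) mod 3; (2|3)=-1, (1|3)=+1; (−1)^{3·2·1}·(-1)^2·(+1)^3 = +1.
|Ram(255255, 13)| = 4, even; anisotropic at {5, 7, 11, 13}.

[5, 7, 11, 13]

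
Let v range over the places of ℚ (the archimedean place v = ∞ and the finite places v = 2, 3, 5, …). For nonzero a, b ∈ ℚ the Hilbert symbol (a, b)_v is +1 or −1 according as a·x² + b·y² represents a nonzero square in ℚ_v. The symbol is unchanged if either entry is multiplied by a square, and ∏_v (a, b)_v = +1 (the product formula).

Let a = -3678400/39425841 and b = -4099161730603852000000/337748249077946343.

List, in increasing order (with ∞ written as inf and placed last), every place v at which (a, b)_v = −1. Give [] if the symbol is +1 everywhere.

Mod squares: a ≡ -19, b ≡ -92701. Check v ∈ {∞, 2, 3, 5, 7, 11, 13, 17, 19, 23, 41}.
v=17: a=17^0·(≡13), b=17^1·(≡16) mod 17; (13|17)=+1, (16|17)=+1; (−1)^{0·1·8}·(+1)^1·(+1)^0 = +1.
v=3: a=3^-2·(≡2), b=3^-6·(≡2) mod 3; (2|3)=-1, (2|3)=-1; (−1)^{-2·-6·1}·(-1)^-6·(-1)^-2 = +1.
v=11: a=11^2·(≡1), b=11^8·(≡8) mod 11; (1|11)=+1, (8|11)=-1; (−1)^{2·8·5}·(+1)^8·(-1)^2 = +1.
v=2: v_2(a)=6, v_2(b)=8; units ≡ 5, 3 (mod 8); ε·ε+αω+βω = 0·1+6·1+8·1 ≡ 0  ⇒  (a,b)_2 = +1.
v=19: a=19^1·(≡2), b=19^3·(≡9) mod 19; (2|19)=-1, (9|19)=+1; (−1)^{1·3·9}·(-1)^3·(+1)^1 = +1.
v=∞: -19 < 0 and -92701 < 0  ⇒  (a,b)_∞ = -1.
v=41: a=41^0·(≡17), b=41^1·(≡12) mod 41; (17|41)=-1, (12|41)=-1; (−1)^{0·1·20}·(-1)^1·(-1)^0 = -1.
v=23: a=23^-2·(≡4), b=23^-4·(≡12) mod 23; (4|23)=+1, (12|23)=+1; (−1)^{-2·-4·11}·(+1)^-4·(+1)^-2 = +1.
v=5: a=5^2·(≡4), b=5^6·(≡4) mod 5; (4|5)=+1, (4|5)=+1; (−1)^{2·6·2}·(+1)^6·(+1)^2 = +1.
v=7: a=7^-2·(≡2), b=7^-3·(≡2) mod 7; (2|7)=+1, (2|7)=+1; (−1)^{-2·-3·3}·(+1)^-3·(+1)^-2 = +1.
v=13: a=13^-2·(≡7), b=13^-6·(≡5) mod 13; (7|13)=-1, (5|13)=-1; (−1)^{-2·-6·6}·(-1)^-6·(-1)^-2 = +1.
|Ram(-19, -92701)| = 2, even; anisotropic at {41, ∞}.

[41, inf]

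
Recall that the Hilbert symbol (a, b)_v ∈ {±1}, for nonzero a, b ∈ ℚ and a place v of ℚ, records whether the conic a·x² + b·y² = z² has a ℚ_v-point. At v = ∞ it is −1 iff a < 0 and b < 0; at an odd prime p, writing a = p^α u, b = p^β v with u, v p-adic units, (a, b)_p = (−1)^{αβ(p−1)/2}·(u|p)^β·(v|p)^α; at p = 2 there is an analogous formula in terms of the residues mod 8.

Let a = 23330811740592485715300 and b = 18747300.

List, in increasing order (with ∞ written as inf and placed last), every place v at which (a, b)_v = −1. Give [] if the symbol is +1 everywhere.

[11, 23, 29, 37]

(a, b) ≡ (6095713, 187473) mod (ℚ^×)²; places V = {2, 3, 5, 11, 13, 19, 23, 29, 37, ∞}.
(a,b)_19: α=3, u≡2; β=1, v≡11 (mod 19); (2|19)=-1, (11|19)=+1; sign (−1)^1·-1^1·+1^3 = +1.
(a,b)_2: α=2, β=2; u≡1, v≡1 (mod 8); ε(u)ε(v)=0·0, αω(v)=2·0, βω(u)=2·0; sum ≡ 0  ⇒  +1.
(a,b)_13: α=3, u≡1; β=1, v≡10 (mod 13); (1|13)=+1, (10|13)=+1; sign (−1)^0·+1^1·+1^3 = +1.
(a,b)_29: α=1, u≡4; β=0, v≡18 (mod 29); (4|29)=+1, (18|29)=-1; sign (−1)^0·+1^0·-1^1 = -1.
(a,b)_11: α=4, u≡8; β=1, v≡4 (mod 11); (8|11)=-1, (4|11)=+1; sign (−1)^0·-1^1·+1^4 = -1.
(a,b)_5: α=2, u≡2; β=2, v≡2 (mod 5); (2|5)=-1, (2|5)=-1; sign (−1)^0·-1^2·-1^2 = +1.
(a,b)_37: α=1, u≡34; β=0, v≡29 (mod 37); (34|37)=+1, (29|37)=-1; sign (−1)^0·+1^0·-1^1 = -1.
(a,b)_3: α=4, u≡1; β=1, v≡1 (mod 3); (1|3)=+1, (1|3)=+1; sign (−1)^0·+1^1·+1^4 = +1.
(a,b)_23: α=3, u≡18; β=1, v≡3 (mod 23); (18|23)=+1, (3|23)=+1; sign (−1)^1·+1^1·+1^3 = -1.
(a,b)_∞: sgn(6095713)=+, sgn(187473)=+, so +1.
(6095713, 187473 / ℚ) ramifies at {11, 23, 29, 37}: a division algebra.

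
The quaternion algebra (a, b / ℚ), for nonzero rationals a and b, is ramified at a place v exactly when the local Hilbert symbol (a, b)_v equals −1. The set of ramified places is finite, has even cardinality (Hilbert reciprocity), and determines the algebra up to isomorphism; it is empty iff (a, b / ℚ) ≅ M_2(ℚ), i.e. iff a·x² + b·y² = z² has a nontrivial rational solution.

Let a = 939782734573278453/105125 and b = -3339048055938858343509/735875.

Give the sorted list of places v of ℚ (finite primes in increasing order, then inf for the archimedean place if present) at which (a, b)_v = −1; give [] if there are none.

(a, b) ≡ (62985, -15015) mod (ℚ^×)²; places V = {2, 3, 5, 7, 11, 13, 17, 19, 29, ∞}.
(a,b)_19: α=3, u≡9; β=4, v≡12 (mod 19); (9|19)=+1, (12|19)=-1; sign (−1)^0·+1^4·-1^3 = -1.
(a,b)_3: α=1, u≡1; β=1, v≡2 (mod 3); (1|3)=+1, (2|3)=-1; sign (−1)^1·+1^1·-1^1 = +1.
(a,b)_∞: sgn(62985)=+, sgn(-15015)=−, so +1.
(a,b)_29: α=-2, u≡2; β=-2, v≡4 (mod 29); (2|29)=-1, (4|29)=+1; sign (−1)^0·-1^-2·+1^-2 = +1.
(a,b)_13: α=3, u≡10; β=3, v≡11 (mod 13); (10|13)=+1, (11|13)=-1; sign (−1)^0·+1^3·-1^3 = -1.
(a,b)_17: α=5, u≡8; β=6, v≡4 (mod 17); (8|17)=+1, (4|17)=+1; sign (−1)^0·+1^6·+1^5 = +1.
(a,b)_7: α=0, u≡3; β=-1, v≡2 (mod 7); (3|7)=-1, (2|7)=+1; sign (−1)^0·-1^-1·+1^0 = -1.
(a,b)_2: α=0, β=0; u≡1, v≡1 (mod 8); ε(u)ε(v)=0·0, αω(v)=0·0, βω(u)=0·0; sum ≡ 0  ⇒  +1.
(a,b)_11: α=4, u≡6; β=5, v≡6 (mod 11); (6|11)=-1, (6|11)=-1; sign (−1)^0·-1^5·-1^4 = -1.
(a,b)_5: α=-3, u≡3; β=-3, v≡3 (mod 5); (3|5)=-1, (3|5)=-1; sign (−1)^0·-1^-3·-1^-3 = +1.
(62985, -15015 / ℚ) ramifies at {7, 11, 13, 19}: a division algebra.

[7, 11, 13, 19]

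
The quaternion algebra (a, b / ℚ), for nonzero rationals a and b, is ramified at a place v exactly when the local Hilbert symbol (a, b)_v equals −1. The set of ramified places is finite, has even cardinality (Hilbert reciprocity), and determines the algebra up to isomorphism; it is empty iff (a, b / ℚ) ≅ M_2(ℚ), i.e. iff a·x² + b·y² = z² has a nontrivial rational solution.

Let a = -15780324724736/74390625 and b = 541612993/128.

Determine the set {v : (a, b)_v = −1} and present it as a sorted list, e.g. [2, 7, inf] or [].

[2, 13, 23, 31, 43, 47]

(a, b) ≡ (-18941, 3000626) mod (ℚ^×)²; places V = {2, 3, 5, 11, 13, 19, 23, 31, 37, 41, 43, 47, ∞}.
(a,b)_13: α=1, u≡1; β=0, v≡7 (mod 13); (1|13)=+1, (7|13)=-1; sign (−1)^0·+1^0·-1^1 = -1.
(a,b)_43: α=0, u≡26; β=1, v≡38 (mod 43); (26|43)=-1, (38|43)=+1; sign (−1)^0·-1^1·+1^0 = -1.
(a,b)_2: α=12, β=-7; u≡3, v≡1 (mod 8); ε(u)ε(v)=1·0, αω(v)=12·0, βω(u)=-7·1; sum ≡ 1  ⇒  -1.
(a,b)_5: α=-6, u≡4; β=0, v≡1 (mod 5); (4|5)=+1, (1|5)=+1; sign (−1)^0·+1^0·+1^-6 = +1.
(a,b)_∞: sgn(-18941)=−, sgn(3000626)=+, so +1.
(a,b)_11: α=2, u≡3; β=0, v≡6 (mod 11); (3|11)=+1, (6|11)=-1; sign (−1)^0·+1^0·-1^2 = +1.
(a,b)_23: α=-2, u≡19; β=1, v≡9 (mod 23); (19|23)=-1, (9|23)=+1; sign (−1)^0·-1^1·+1^-2 = -1.
(a,b)_31: α=1, u≡20; β=0, v≡30 (mod 31); (20|31)=+1, (30|31)=-1; sign (−1)^0·+1^0·-1^1 = -1.
(a,b)_3: α=-2, u≡1; β=0, v≡2 (mod 3); (1|3)=+1, (2|3)=-1; sign (−1)^0·+1^0·-1^-2 = +1.
(a,b)_37: α=0, u≡3; β=1, v≡19 (mod 37); (3|37)=+1, (19|37)=-1; sign (−1)^0·+1^1·-1^0 = +1.
(a,b)_19: α=0, u≡18; β=2, v≡12 (mod 19); (18|19)=-1, (12|19)=-1; sign (−1)^0·-1^2·-1^0 = +1.
(a,b)_41: α=2, u≡25; β=1, v≡32 (mod 41); (25|41)=+1, (32|41)=+1; sign (−1)^0·+1^1·+1^2 = +1.
(a,b)_47: α=1, u≡13; β=0, v≡30 (mod 47); (13|47)=-1, (30|47)=-1; sign (−1)^0·-1^0·-1^1 = -1.
(-18941, 3000626 / ℚ) ramifies at {2, 13, 23, 31, 43, 47}: a division algebra.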